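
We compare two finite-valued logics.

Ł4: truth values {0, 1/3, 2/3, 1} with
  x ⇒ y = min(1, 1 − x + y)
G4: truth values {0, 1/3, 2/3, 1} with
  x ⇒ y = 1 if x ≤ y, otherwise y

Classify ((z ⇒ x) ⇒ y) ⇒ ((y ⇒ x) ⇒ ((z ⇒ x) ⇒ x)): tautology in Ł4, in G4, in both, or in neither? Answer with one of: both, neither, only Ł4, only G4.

In Ł4: every assignment gives 1 — tautology.
In G4: every assignment gives 1 — tautology.

both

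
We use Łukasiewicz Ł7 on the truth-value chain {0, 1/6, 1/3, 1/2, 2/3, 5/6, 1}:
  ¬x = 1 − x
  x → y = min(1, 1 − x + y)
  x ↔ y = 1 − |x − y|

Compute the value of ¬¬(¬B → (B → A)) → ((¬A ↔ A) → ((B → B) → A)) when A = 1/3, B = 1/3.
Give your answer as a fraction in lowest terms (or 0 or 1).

2/3

¬B = ¬1/3 = 2/3
B → A = 1/3 → 1/3 = 1
¬B → (B → A) = 2/3 → 1 = 1
¬(¬B → (B → A)) = ¬1 = 0
¬¬(¬B → (B → A)) = ¬0 = 1
¬A = ¬1/3 = 2/3
¬A ↔ A = 2/3 ↔ 1/3 = 2/3
B → B = 1/3 → 1/3 = 1
(B → B) → A = 1 → 1/3 = 1/3
(¬A ↔ A) → ((B → B) → A) = 2/3 → 1/3 = 2/3
¬¬(¬B → (B → A)) → ((¬A ↔ A) → ((B → B) → A)) = 1 → 2/3 = 2/3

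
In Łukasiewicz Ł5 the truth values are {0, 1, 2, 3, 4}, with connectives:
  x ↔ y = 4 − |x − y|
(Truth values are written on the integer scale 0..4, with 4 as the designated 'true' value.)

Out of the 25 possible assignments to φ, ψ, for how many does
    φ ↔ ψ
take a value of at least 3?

value 4: 5 assignments (counts)
value 3: 8 assignments (counts)
value 2: 6 assignments
value 1: 4 assignments
value 0: 2 assignments
So 13 of the 25 assignments meet the threshold.

13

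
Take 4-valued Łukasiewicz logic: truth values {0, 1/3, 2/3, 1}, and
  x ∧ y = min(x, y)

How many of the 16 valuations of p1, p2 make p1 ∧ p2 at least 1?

p1 = 0, p2 = 0 ↦ 0  <
p1 = 0, p2 = 1/3 ↦ 0  <
p1 = 0, p2 = 2/3 ↦ 0  <
p1 = 0, p2 = 1 ↦ 0  <
p1 = 1/3, p2 = 0 ↦ 0  <
p1 = 1/3, p2 = 1/3 ↦ 1/3  <
p1 = 1/3, p2 = 2/3 ↦ 1/3  <
p1 = 1/3, p2 = 1 ↦ 1/3  <
p1 = 2/3, p2 = 0 ↦ 0  <
p1 = 2/3, p2 = 1/3 ↦ 1/3  <
p1 = 2/3, p2 = 2/3 ↦ 2/3  <
p1 = 2/3, p2 = 1 ↦ 2/3  <
p1 = 1, p2 = 0 ↦ 0  <
p1 = 1, p2 = 1/3 ↦ 1/3  <
p1 = 1, p2 = 2/3 ↦ 2/3  <
p1 = 1, p2 = 1 ↦ 1  ≥
So 1 of the 16 assignments meets the threshold.

1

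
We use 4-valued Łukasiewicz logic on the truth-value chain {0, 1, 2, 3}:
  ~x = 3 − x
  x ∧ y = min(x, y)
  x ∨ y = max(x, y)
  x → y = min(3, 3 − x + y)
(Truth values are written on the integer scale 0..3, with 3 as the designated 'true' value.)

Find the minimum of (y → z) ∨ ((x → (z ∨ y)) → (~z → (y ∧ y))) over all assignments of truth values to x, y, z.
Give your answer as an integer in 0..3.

2

Take x = 0, y = 1, z = 0:
y → z = 1 → 0 = 2
z ∨ y = 0 ∨ 1 = 1
x → (z ∨ y) = 0 → 1 = 3
~z = ~0 = 3
y ∧ y = 1 ∧ 1 = 1
~z → (y ∧ y) = 3 → 1 = 1
(x → (z ∨ y)) → (~z → (y ∧ y)) = 3 → 1 = 1
(y → z) ∨ ((x → (z ∨ y)) → (~z → (y ∧ y))) = 2 ∨ 1 = 2
No assignment yields a value below 2, so this is the minimum.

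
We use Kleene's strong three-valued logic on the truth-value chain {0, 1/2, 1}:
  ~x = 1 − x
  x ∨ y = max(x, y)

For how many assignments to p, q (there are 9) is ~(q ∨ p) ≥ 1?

p = 0, q = 0 ↦ 1  ≥
p = 0, q = 1/2 ↦ 1/2  <
p = 0, q = 1 ↦ 0  <
p = 1/2, q = 0 ↦ 1/2  <
p = 1/2, q = 1/2 ↦ 1/2  <
p = 1/2, q = 1 ↦ 0  <
p = 1, q = 0 ↦ 0  <
p = 1, q = 1/2 ↦ 0  <
p = 1, q = 1 ↦ 0  <
So 1 of the 9 assignments meets the threshold.

1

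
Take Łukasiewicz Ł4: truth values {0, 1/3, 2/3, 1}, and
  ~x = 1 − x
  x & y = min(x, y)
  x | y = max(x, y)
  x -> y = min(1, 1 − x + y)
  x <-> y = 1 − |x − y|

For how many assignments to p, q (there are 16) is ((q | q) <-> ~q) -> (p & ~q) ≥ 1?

p = 0, q = 0 ↦ 1  ≥
p = 0, q = 1/3 ↦ 1/3  <
p = 0, q = 2/3 ↦ 1/3  <
p = 0, q = 1 ↦ 1  ≥
p = 1/3, q = 0 ↦ 1  ≥
p = 1/3, q = 1/3 ↦ 2/3  <
p = 1/3, q = 2/3 ↦ 2/3  <
p = 1/3, q = 1 ↦ 1  ≥
p = 2/3, q = 0 ↦ 1  ≥
p = 2/3, q = 1/3 ↦ 1  ≥
p = 2/3, q = 2/3 ↦ 2/3  <
p = 2/3, q = 1 ↦ 1  ≥
p = 1, q = 0 ↦ 1  ≥
p = 1, q = 1/3 ↦ 1  ≥
p = 1, q = 2/3 ↦ 2/3  <
p = 1, q = 1 ↦ 1  ≥
So 10 of the 16 assignments meet the threshold.

10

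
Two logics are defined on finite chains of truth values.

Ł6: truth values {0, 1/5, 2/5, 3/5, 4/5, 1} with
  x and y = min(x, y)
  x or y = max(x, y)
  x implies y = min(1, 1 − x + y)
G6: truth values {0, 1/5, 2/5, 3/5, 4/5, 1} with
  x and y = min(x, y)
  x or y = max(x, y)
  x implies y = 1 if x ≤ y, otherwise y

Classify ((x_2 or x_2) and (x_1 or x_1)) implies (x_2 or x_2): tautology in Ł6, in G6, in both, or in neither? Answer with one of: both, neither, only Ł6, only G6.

both

In Ł6: every assignment gives 1 — tautology.
In G6: every assignment gives 1 — tautology.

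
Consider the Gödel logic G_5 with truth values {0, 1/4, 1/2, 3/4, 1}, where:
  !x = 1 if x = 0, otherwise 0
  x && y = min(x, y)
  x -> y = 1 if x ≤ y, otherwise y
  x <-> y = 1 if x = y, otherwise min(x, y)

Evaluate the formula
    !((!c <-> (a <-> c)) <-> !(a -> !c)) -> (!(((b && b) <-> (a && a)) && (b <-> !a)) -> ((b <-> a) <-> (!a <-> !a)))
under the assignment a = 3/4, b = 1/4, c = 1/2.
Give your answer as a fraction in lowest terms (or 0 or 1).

!c = !1/2 = 0
a <-> c = 3/4 <-> 1/2 = 1/2
!c <-> (a <-> c) = 0 <-> 1/2 = 0
!c = !1/2 = 0
a -> !c = 3/4 -> 0 = 0
!(a -> !c) = !0 = 1
(!c <-> (a <-> c)) <-> !(a -> !c) = 0 <-> 1 = 0
!((!c <-> (a <-> c)) <-> !(a -> !c)) = !0 = 1
b && b = 1/4 && 1/4 = 1/4
a && a = 3/4 && 3/4 = 3/4
(b && b) <-> (a && a) = 1/4 <-> 3/4 = 1/4
!a = !3/4 = 0
b <-> !a = 1/4 <-> 0 = 0
((b && b) <-> (a && a)) && (b <-> !a) = 1/4 && 0 = 0
!(((b && b) <-> (a && a)) && (b <-> !a)) = !0 = 1
b <-> a = 1/4 <-> 3/4 = 1/4
!a = !3/4 = 0
!a = !3/4 = 0
!a <-> !a = 0 <-> 0 = 1
(b <-> a) <-> (!a <-> !a) = 1/4 <-> 1 = 1/4
!(((b && b) <-> (a && a)) && (b <-> !a)) -> ((b <-> a) <-> (!a <-> !a)) = 1 -> 1/4 = 1/4
!((!c <-> (a <-> c)) <-> !(a -> !c)) -> (!(((b && b) <-> (a && a)) && (b <-> !a)) -> ((b <-> a) <-> (!a <-> !a))) = 1 -> 1/4 = 1/4

1/4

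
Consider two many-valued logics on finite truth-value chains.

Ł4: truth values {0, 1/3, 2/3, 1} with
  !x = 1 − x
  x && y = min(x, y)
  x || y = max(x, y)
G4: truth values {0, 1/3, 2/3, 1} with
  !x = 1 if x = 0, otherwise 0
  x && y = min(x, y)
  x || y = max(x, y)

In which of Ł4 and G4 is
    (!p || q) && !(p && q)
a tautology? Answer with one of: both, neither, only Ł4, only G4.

In Ł4: at p = 1/3, q = 0 the value is 2/3 — not a tautology.
In G4: at p = 1/3, q = 0 the value is 0 — not a tautology.

neither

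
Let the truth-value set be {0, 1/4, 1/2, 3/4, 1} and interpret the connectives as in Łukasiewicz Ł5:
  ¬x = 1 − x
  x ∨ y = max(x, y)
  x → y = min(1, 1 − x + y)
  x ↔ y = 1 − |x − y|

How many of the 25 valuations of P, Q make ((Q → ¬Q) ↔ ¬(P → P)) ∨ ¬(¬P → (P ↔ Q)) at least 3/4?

6

value 1: 5 assignments (counts)
value 3/4: 1 assignment (counts)
value 1/2: 5 assignments
value 1/4: 1 assignment
value 0: 13 assignments
So 6 of the 25 assignments meet the threshold.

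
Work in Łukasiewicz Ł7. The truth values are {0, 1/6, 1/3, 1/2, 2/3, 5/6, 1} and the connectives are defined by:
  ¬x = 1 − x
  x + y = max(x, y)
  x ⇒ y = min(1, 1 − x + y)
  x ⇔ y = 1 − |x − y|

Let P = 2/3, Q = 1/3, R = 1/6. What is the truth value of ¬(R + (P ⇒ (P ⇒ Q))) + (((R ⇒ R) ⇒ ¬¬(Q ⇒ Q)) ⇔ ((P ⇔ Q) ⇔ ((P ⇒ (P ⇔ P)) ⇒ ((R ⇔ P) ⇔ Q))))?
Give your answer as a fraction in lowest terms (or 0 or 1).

P ⇒ Q = 2/3 ⇒ 1/3 = 2/3
P ⇒ (P ⇒ Q) = 2/3 ⇒ 2/3 = 1
R + (P ⇒ (P ⇒ Q)) = 1/6 + 1 = 1
¬(R + (P ⇒ (P ⇒ Q))) = ¬1 = 0
R ⇒ R = 1/6 ⇒ 1/6 = 1
Q ⇒ Q = 1/3 ⇒ 1/3 = 1
¬(Q ⇒ Q) = ¬1 = 0
¬¬(Q ⇒ Q) = ¬0 = 1
(R ⇒ R) ⇒ ¬¬(Q ⇒ Q) = 1 ⇒ 1 = 1
P ⇔ Q = 2/3 ⇔ 1/3 = 2/3
P ⇔ P = 2/3 ⇔ 2/3 = 1
P ⇒ (P ⇔ P) = 2/3 ⇒ 1 = 1
R ⇔ P = 1/6 ⇔ 2/3 = 1/2
(R ⇔ P) ⇔ Q = 1/2 ⇔ 1/3 = 5/6
(P ⇒ (P ⇔ P)) ⇒ ((R ⇔ P) ⇔ Q) = 1 ⇒ 5/6 = 5/6
(P ⇔ Q) ⇔ ((P ⇒ (P ⇔ P)) ⇒ ((R ⇔ P) ⇔ Q)) = 2/3 ⇔ 5/6 = 5/6
((R ⇒ R) ⇒ ¬¬(Q ⇒ Q)) ⇔ ((P ⇔ Q) ⇔ ((P ⇒ (P ⇔ P)) ⇒ ((R ⇔ P) ⇔ Q))) = 1 ⇔ 5/6 = 5/6
¬(R + (P ⇒ (P ⇒ Q))) + (((R ⇒ R) ⇒ ¬¬(Q ⇒ Q)) ⇔ ((P ⇔ Q) ⇔ ((P ⇒ (P ⇔ P)) ⇒ ((R ⇔ P) ⇔ Q)))) = 0 + 5/6 = 5/6

5/6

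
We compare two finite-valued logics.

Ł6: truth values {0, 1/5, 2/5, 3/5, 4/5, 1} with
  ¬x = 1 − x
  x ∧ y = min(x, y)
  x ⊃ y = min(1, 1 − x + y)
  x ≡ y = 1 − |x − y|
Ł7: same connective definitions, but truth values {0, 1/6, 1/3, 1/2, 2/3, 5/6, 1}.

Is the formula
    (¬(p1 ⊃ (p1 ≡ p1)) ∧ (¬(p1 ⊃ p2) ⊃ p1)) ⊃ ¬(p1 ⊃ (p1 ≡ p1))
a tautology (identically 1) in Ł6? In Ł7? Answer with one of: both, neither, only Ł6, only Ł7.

both

In Ł6: every assignment gives 1 — tautology.
In Ł7: every assignment gives 1 — tautology.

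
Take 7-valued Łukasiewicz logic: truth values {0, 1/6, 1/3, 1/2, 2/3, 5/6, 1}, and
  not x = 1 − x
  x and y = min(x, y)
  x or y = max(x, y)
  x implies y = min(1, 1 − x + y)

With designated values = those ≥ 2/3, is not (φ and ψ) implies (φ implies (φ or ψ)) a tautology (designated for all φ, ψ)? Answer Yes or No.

Yes

At φ = 1, ψ = 5/6, for instance:
φ and ψ = 1 and 5/6 = 5/6
not (φ and ψ) = not 5/6 = 1/6
φ or ψ = 1 or 5/6 = 1
φ implies (φ or ψ) = 1 implies 1 = 1
not (φ and ψ) implies (φ implies (φ or ψ)) = 1/6 implies 1 = 1
and checking the remaining 48 assignments likewise gives ≥ 2/3 in every case.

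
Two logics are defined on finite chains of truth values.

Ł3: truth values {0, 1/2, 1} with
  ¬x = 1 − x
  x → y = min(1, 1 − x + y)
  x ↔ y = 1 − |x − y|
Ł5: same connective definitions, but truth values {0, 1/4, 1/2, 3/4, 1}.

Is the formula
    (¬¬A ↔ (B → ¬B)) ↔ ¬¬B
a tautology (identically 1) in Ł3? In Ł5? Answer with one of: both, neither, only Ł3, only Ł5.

neither

In Ł3: at A = 0, B = 1/2 the value is 1/2 — not a tautology.
In Ł5: at A = 0, B = 1/4 the value is 3/4 — not a tautology.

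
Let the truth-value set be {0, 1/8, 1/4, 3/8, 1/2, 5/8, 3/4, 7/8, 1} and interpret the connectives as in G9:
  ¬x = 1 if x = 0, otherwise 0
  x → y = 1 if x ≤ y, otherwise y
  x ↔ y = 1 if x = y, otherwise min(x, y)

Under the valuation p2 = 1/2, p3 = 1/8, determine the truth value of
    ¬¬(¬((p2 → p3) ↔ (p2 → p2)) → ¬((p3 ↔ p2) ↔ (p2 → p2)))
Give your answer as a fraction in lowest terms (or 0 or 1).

p2 → p3 = 1/2 → 1/8 = 1/8
p2 → p2 = 1/2 → 1/2 = 1
(p2 → p3) ↔ (p2 → p2) = 1/8 ↔ 1 = 1/8
¬((p2 → p3) ↔ (p2 → p2)) = ¬1/8 = 0
p3 ↔ p2 = 1/8 ↔ 1/2 = 1/8
p2 → p2 = 1/2 → 1/2 = 1
(p3 ↔ p2) ↔ (p2 → p2) = 1/8 ↔ 1 = 1/8
¬((p3 ↔ p2) ↔ (p2 → p2)) = ¬1/8 = 0
¬((p2 → p3) ↔ (p2 → p2)) → ¬((p3 ↔ p2) ↔ (p2 → p2)) = 0 → 0 = 1
¬(¬((p2 → p3) ↔ (p2 → p2)) → ¬((p3 ↔ p2) ↔ (p2 → p2))) = ¬1 = 0
¬¬(¬((p2 → p3) ↔ (p2 → p2)) → ¬((p3 ↔ p2) ↔ (p2 → p2))) = ¬0 = 1

1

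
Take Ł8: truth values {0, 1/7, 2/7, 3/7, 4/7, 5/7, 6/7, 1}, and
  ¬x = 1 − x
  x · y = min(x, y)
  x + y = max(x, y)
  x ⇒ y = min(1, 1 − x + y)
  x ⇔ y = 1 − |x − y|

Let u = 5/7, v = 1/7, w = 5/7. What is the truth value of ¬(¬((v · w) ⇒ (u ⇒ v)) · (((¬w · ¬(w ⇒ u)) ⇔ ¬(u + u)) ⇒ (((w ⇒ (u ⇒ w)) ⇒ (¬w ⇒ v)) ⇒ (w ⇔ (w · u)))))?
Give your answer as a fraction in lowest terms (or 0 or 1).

v · w = 1/7 · 5/7 = 1/7
u ⇒ v = 5/7 ⇒ 1/7 = 3/7
(v · w) ⇒ (u ⇒ v) = 1/7 ⇒ 3/7 = 1
¬((v · w) ⇒ (u ⇒ v)) = ¬1 = 0
¬w = ¬5/7 = 2/7
w ⇒ u = 5/7 ⇒ 5/7 = 1
¬(w ⇒ u) = ¬1 = 0
¬w · ¬(w ⇒ u) = 2/7 · 0 = 0
u + u = 5/7 + 5/7 = 5/7
¬(u + u) = ¬5/7 = 2/7
(¬w · ¬(w ⇒ u)) ⇔ ¬(u + u) = 0 ⇔ 2/7 = 5/7
u ⇒ w = 5/7 ⇒ 5/7 = 1
w ⇒ (u ⇒ w) = 5/7 ⇒ 1 = 1
¬w = ¬5/7 = 2/7
¬w ⇒ v = 2/7 ⇒ 1/7 = 6/7
(w ⇒ (u ⇒ w)) ⇒ (¬w ⇒ v) = 1 ⇒ 6/7 = 6/7
w · u = 5/7 · 5/7 = 5/7
w ⇔ (w · u) = 5/7 ⇔ 5/7 = 1
((w ⇒ (u ⇒ w)) ⇒ (¬w ⇒ v)) ⇒ (w ⇔ (w · u)) = 6/7 ⇒ 1 = 1
((¬w · ¬(w ⇒ u)) ⇔ ¬(u + u)) ⇒ (((w ⇒ (u ⇒ w)) ⇒ (¬w ⇒ v)) ⇒ (w ⇔ (w · u))) = 5/7 ⇒ 1 = 1
¬((v · w) ⇒ (u ⇒ v)) · (((¬w · ¬(w ⇒ u)) ⇔ ¬(u + u)) ⇒ (((w ⇒ (u ⇒ w)) ⇒ (¬w ⇒ v)) ⇒ (w ⇔ (w · u)))) = 0 · 1 = 0
¬(¬((v · w) ⇒ (u ⇒ v)) · (((¬w · ¬(w ⇒ u)) ⇔ ¬(u + u)) ⇒ (((w ⇒ (u ⇒ w)) ⇒ (¬w ⇒ v)) ⇒ (w ⇔ (w · u))))) = ¬0 = 1

1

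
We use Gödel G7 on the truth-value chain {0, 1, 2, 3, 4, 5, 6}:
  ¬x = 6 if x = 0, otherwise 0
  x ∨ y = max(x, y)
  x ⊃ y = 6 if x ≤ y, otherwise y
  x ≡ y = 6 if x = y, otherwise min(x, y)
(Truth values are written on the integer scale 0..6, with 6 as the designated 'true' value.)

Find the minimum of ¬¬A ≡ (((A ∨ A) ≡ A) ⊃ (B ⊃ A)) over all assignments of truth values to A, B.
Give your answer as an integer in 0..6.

Take A = 0, B = 0:
¬A = ¬0 = 6
¬¬A = ¬6 = 0
A ∨ A = 0 ∨ 0 = 0
(A ∨ A) ≡ A = 0 ≡ 0 = 6
B ⊃ A = 0 ⊃ 0 = 6
((A ∨ A) ≡ A) ⊃ (B ⊃ A) = 6 ⊃ 6 = 6
¬¬A ≡ (((A ∨ A) ≡ A) ⊃ (B ⊃ A)) = 0 ≡ 6 = 0
No assignment yields a value below 0, so this is the minimum.

0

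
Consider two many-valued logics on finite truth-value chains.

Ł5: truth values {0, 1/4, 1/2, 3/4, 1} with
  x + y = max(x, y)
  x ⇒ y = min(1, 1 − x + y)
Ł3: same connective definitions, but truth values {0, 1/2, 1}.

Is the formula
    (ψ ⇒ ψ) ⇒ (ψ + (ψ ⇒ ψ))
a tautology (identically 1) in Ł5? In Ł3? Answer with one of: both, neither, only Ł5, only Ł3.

both

In Ł5: every assignment gives 1 — tautology.
In Ł3: every assignment gives 1 — tautology.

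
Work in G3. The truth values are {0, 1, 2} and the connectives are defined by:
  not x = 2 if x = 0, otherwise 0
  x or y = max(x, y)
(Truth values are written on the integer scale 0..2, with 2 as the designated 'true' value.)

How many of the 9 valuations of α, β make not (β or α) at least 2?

1

α = 0, β = 0 ↦ 2  ≥
α = 0, β = 1 ↦ 0  <
α = 0, β = 2 ↦ 0  <
α = 1, β = 0 ↦ 0  <
α = 1, β = 1 ↦ 0  <
α = 1, β = 2 ↦ 0  <
α = 2, β = 0 ↦ 0  <
α = 2, β = 1 ↦ 0  <
α = 2, β = 2 ↦ 0  <
So 1 of the 9 assignments meets the threshold.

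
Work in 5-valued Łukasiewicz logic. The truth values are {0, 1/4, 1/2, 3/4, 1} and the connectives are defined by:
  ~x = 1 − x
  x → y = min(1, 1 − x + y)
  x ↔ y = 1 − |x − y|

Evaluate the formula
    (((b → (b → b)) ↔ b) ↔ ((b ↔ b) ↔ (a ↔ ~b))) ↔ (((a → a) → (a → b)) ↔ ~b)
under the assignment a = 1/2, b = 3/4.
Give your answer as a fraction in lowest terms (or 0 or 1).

1/4

b → b = 3/4 → 3/4 = 1
b → (b → b) = 3/4 → 1 = 1
(b → (b → b)) ↔ b = 1 ↔ 3/4 = 3/4
b ↔ b = 3/4 ↔ 3/4 = 1
~b = ~3/4 = 1/4
a ↔ ~b = 1/2 ↔ 1/4 = 3/4
(b ↔ b) ↔ (a ↔ ~b) = 1 ↔ 3/4 = 3/4
((b → (b → b)) ↔ b) ↔ ((b ↔ b) ↔ (a ↔ ~b)) = 3/4 ↔ 3/4 = 1
a → a = 1/2 → 1/2 = 1
a → b = 1/2 → 3/4 = 1
(a → a) → (a → b) = 1 → 1 = 1
~b = ~3/4 = 1/4
((a → a) → (a → b)) ↔ ~b = 1 ↔ 1/4 = 1/4
(((b → (b → b)) ↔ b) ↔ ((b ↔ b) ↔ (a ↔ ~b))) ↔ (((a → a) → (a → b)) ↔ ~b) = 1 ↔ 1/4 = 1/4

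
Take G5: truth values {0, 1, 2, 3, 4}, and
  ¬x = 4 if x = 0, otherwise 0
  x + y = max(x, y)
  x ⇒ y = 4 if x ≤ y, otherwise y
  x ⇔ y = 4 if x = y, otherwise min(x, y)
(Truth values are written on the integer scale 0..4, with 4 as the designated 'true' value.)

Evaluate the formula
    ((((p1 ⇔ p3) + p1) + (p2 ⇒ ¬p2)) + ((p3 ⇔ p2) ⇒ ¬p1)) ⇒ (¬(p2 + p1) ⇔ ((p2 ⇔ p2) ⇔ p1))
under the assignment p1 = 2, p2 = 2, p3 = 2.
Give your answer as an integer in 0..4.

0

p1 ⇔ p3 = 2 ⇔ 2 = 4
(p1 ⇔ p3) + p1 = 4 + 2 = 4
¬p2 = ¬2 = 0
p2 ⇒ ¬p2 = 2 ⇒ 0 = 0
((p1 ⇔ p3) + p1) + (p2 ⇒ ¬p2) = 4 + 0 = 4
p3 ⇔ p2 = 2 ⇔ 2 = 4
¬p1 = ¬2 = 0
(p3 ⇔ p2) ⇒ ¬p1 = 4 ⇒ 0 = 0
(((p1 ⇔ p3) + p1) + (p2 ⇒ ¬p2)) + ((p3 ⇔ p2) ⇒ ¬p1) = 4 + 0 = 4
p2 + p1 = 2 + 2 = 2
¬(p2 + p1) = ¬2 = 0
p2 ⇔ p2 = 2 ⇔ 2 = 4
(p2 ⇔ p2) ⇔ p1 = 4 ⇔ 2 = 2
¬(p2 + p1) ⇔ ((p2 ⇔ p2) ⇔ p1) = 0 ⇔ 2 = 0
((((p1 ⇔ p3) + p1) + (p2 ⇒ ¬p2)) + ((p3 ⇔ p2) ⇒ ¬p1)) ⇒ (¬(p2 + p1) ⇔ ((p2 ⇔ p2) ⇔ p1)) = 4 ⇒ 0 = 0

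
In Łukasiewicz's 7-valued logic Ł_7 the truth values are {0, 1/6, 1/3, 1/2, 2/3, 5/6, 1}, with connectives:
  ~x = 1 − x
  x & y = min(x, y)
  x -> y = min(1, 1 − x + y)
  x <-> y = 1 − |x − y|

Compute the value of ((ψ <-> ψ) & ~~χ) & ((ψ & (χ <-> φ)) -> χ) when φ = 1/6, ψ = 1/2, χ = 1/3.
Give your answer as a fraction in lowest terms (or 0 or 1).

1/3

ψ <-> ψ = 1/2 <-> 1/2 = 1
~χ = ~1/3 = 2/3
~~χ = ~2/3 = 1/3
(ψ <-> ψ) & ~~χ = 1 & 1/3 = 1/3
χ <-> φ = 1/3 <-> 1/6 = 5/6
ψ & (χ <-> φ) = 1/2 & 5/6 = 1/2
(ψ & (χ <-> φ)) -> χ = 1/2 -> 1/3 = 5/6
((ψ <-> ψ) & ~~χ) & ((ψ & (χ <-> φ)) -> χ) = 1/3 & 5/6 = 1/3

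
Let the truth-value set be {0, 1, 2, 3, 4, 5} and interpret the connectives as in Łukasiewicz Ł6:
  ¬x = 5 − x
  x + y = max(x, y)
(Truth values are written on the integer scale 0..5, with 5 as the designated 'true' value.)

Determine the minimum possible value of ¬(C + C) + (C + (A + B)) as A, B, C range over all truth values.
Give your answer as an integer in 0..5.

Take A = 0, B = 0, C = 2:
C + C = 2 + 2 = 2
¬(C + C) = ¬2 = 3
A + B = 0 + 0 = 0
C + (A + B) = 2 + 0 = 2
¬(C + C) + (C + (A + B)) = 3 + 2 = 3
No assignment yields a value below 3, so this is the minimum.

3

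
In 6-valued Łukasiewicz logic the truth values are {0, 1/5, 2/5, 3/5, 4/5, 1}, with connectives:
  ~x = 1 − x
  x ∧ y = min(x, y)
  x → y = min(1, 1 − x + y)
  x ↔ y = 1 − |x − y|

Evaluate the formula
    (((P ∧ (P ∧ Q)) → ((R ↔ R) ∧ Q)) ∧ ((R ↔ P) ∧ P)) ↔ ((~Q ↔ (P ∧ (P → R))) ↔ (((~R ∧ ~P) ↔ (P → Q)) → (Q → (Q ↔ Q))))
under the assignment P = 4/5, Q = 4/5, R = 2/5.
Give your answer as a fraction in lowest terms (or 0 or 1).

P ∧ Q = 4/5 ∧ 4/5 = 4/5
P ∧ (P ∧ Q) = 4/5 ∧ 4/5 = 4/5
R ↔ R = 2/5 ↔ 2/5 = 1
(R ↔ R) ∧ Q = 1 ∧ 4/5 = 4/5
(P ∧ (P ∧ Q)) → ((R ↔ R) ∧ Q) = 4/5 → 4/5 = 1
R ↔ P = 2/5 ↔ 4/5 = 3/5
(R ↔ P) ∧ P = 3/5 ∧ 4/5 = 3/5
((P ∧ (P ∧ Q)) → ((R ↔ R) ∧ Q)) ∧ ((R ↔ P) ∧ P) = 1 ∧ 3/5 = 3/5
~Q = ~4/5 = 1/5
P → R = 4/5 → 2/5 = 3/5
P ∧ (P → R) = 4/5 ∧ 3/5 = 3/5
~Q ↔ (P ∧ (P → R)) = 1/5 ↔ 3/5 = 3/5
~R = ~2/5 = 3/5
~P = ~4/5 = 1/5
~R ∧ ~P = 3/5 ∧ 1/5 = 1/5
P → Q = 4/5 → 4/5 = 1
(~R ∧ ~P) ↔ (P → Q) = 1/5 ↔ 1 = 1/5
Q ↔ Q = 4/5 ↔ 4/5 = 1
Q → (Q ↔ Q) = 4/5 → 1 = 1
((~R ∧ ~P) ↔ (P → Q)) → (Q → (Q ↔ Q)) = 1/5 → 1 = 1
(~Q ↔ (P ∧ (P → R))) ↔ (((~R ∧ ~P) ↔ (P → Q)) → (Q → (Q ↔ Q))) = 3/5 ↔ 1 = 3/5
(((P ∧ (P ∧ Q)) → ((R ↔ R) ∧ Q)) ∧ ((R ↔ P) ∧ P)) ↔ ((~Q ↔ (P ∧ (P → R))) ↔ (((~R ∧ ~P) ↔ (P → Q)) → (Q → (Q ↔ Q)))) = 3/5 ↔ 3/5 = 1

1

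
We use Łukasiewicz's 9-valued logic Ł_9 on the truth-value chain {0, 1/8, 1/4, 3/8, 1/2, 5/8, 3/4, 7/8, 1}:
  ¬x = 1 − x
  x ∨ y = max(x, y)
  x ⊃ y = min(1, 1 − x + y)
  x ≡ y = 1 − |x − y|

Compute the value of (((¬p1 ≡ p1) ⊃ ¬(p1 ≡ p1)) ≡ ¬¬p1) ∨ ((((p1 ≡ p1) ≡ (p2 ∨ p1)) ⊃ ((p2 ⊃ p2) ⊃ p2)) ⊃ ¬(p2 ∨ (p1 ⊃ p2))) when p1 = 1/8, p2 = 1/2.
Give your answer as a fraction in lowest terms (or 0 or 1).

3/8

¬p1 = ¬1/8 = 7/8
¬p1 ≡ p1 = 7/8 ≡ 1/8 = 1/4
p1 ≡ p1 = 1/8 ≡ 1/8 = 1
¬(p1 ≡ p1) = ¬1 = 0
(¬p1 ≡ p1) ⊃ ¬(p1 ≡ p1) = 1/4 ⊃ 0 = 3/4
¬p1 = ¬1/8 = 7/8
¬¬p1 = ¬7/8 = 1/8
((¬p1 ≡ p1) ⊃ ¬(p1 ≡ p1)) ≡ ¬¬p1 = 3/4 ≡ 1/8 = 3/8
p1 ≡ p1 = 1/8 ≡ 1/8 = 1
p2 ∨ p1 = 1/2 ∨ 1/8 = 1/2
(p1 ≡ p1) ≡ (p2 ∨ p1) = 1 ≡ 1/2 = 1/2
p2 ⊃ p2 = 1/2 ⊃ 1/2 = 1
(p2 ⊃ p2) ⊃ p2 = 1 ⊃ 1/2 = 1/2
((p1 ≡ p1) ≡ (p2 ∨ p1)) ⊃ ((p2 ⊃ p2) ⊃ p2) = 1/2 ⊃ 1/2 = 1
p1 ⊃ p2 = 1/8 ⊃ 1/2 = 1
p2 ∨ (p1 ⊃ p2) = 1/2 ∨ 1 = 1
¬(p2 ∨ (p1 ⊃ p2)) = ¬1 = 0
(((p1 ≡ p1) ≡ (p2 ∨ p1)) ⊃ ((p2 ⊃ p2) ⊃ p2)) ⊃ ¬(p2 ∨ (p1 ⊃ p2)) = 1 ⊃ 0 = 0
(((¬p1 ≡ p1) ⊃ ¬(p1 ≡ p1)) ≡ ¬¬p1) ∨ ((((p1 ≡ p1) ≡ (p2 ∨ p1)) ⊃ ((p2 ⊃ p2) ⊃ p2)) ⊃ ¬(p2 ∨ (p1 ⊃ p2))) = 3/8 ∨ 0 = 3/8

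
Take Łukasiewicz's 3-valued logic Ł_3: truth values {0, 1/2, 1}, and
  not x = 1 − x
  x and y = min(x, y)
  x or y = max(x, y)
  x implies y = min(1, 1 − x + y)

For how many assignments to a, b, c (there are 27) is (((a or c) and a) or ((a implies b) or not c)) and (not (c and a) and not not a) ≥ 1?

3

value 1: 3 assignments (counts)
value 1/2: 12 assignments
value 0: 12 assignments
So 3 of the 27 assignments meet the threshold.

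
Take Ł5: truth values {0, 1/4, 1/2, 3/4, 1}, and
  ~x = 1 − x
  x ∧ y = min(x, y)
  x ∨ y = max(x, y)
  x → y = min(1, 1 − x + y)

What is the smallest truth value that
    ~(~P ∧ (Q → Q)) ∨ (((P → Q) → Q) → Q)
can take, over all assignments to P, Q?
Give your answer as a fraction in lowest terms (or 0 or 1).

1/2

Take P = 1/2, Q = 0:
~P = ~1/2 = 1/2
Q → Q = 0 → 0 = 1
~P ∧ (Q → Q) = 1/2 ∧ 1 = 1/2
~(~P ∧ (Q → Q)) = ~1/2 = 1/2
P → Q = 1/2 → 0 = 1/2
(P → Q) → Q = 1/2 → 0 = 1/2
((P → Q) → Q) → Q = 1/2 → 0 = 1/2
~(~P ∧ (Q → Q)) ∨ (((P → Q) → Q) → Q) = 1/2 ∨ 1/2 = 1/2
No assignment yields a value below 1/2, so this is the minimum.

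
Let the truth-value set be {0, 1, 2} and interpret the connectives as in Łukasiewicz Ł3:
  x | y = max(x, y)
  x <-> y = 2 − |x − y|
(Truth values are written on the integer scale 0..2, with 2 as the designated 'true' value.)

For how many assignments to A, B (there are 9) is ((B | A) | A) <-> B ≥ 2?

6

A = 0, B = 0 ↦ 2  ≥
A = 0, B = 1 ↦ 2  ≥
A = 0, B = 2 ↦ 2  ≥
A = 1, B = 0 ↦ 1  <
A = 1, B = 1 ↦ 2  ≥
A = 1, B = 2 ↦ 2  ≥
A = 2, B = 0 ↦ 0  <
A = 2, B = 1 ↦ 1  <
A = 2, B = 2 ↦ 2  ≥
So 6 of the 9 assignments meet the threshold.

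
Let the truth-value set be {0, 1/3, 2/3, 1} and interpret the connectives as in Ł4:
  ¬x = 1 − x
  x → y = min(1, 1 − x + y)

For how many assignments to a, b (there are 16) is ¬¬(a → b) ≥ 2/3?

a = 0, b = 0 ↦ 1  ≥
a = 0, b = 1/3 ↦ 1  ≥
a = 0, b = 2/3 ↦ 1  ≥
a = 0, b = 1 ↦ 1  ≥
a = 1/3, b = 0 ↦ 2/3  ≥
a = 1/3, b = 1/3 ↦ 1  ≥
a = 1/3, b = 2/3 ↦ 1  ≥
a = 1/3, b = 1 ↦ 1  ≥
a = 2/3, b = 0 ↦ 1/3  <
a = 2/3, b = 1/3 ↦ 2/3  ≥
a = 2/3, b = 2/3 ↦ 1  ≥
a = 2/3, b = 1 ↦ 1  ≥
a = 1, b = 0 ↦ 0  <
a = 1, b = 1/3 ↦ 1/3  <
a = 1, b = 2/3 ↦ 2/3  ≥
a = 1, b = 1 ↦ 1  ≥
So 13 of the 16 assignments meet the threshold.

13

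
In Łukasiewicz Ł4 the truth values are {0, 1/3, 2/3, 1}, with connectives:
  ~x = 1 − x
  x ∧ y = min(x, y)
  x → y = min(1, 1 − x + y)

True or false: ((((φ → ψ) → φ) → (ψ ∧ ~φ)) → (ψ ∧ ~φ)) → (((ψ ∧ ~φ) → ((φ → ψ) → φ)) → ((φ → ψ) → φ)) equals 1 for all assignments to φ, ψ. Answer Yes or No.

Yes

φ = 0, ψ = 0 ↦ 1
φ = 0, ψ = 1/3 ↦ 1
φ = 0, ψ = 2/3 ↦ 1
φ = 0, ψ = 1 ↦ 1
φ = 1/3, ψ = 0 ↦ 1
φ = 1/3, ψ = 1/3 ↦ 1
φ = 1/3, ψ = 2/3 ↦ 1
φ = 1/3, ψ = 1 ↦ 1
φ = 2/3, ψ = 0 ↦ 1
φ = 2/3, ψ = 1/3 ↦ 1
φ = 2/3, ψ = 2/3 ↦ 1
φ = 2/3, ψ = 1 ↦ 1
φ = 1, ψ = 0 ↦ 1
φ = 1, ψ = 1/3 ↦ 1
φ = 1, ψ = 2/3 ↦ 1
φ = 1, ψ = 1 ↦ 1
Every assignment gives a value ≥ 1.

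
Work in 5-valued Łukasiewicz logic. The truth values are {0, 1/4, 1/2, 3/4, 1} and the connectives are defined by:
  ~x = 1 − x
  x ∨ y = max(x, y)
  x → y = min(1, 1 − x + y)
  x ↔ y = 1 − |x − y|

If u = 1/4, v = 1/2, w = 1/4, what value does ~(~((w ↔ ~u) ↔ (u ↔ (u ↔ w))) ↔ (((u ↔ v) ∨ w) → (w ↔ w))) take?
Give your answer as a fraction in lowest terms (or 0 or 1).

3/4

~u = ~1/4 = 3/4
w ↔ ~u = 1/4 ↔ 3/4 = 1/2
u ↔ w = 1/4 ↔ 1/4 = 1
u ↔ (u ↔ w) = 1/4 ↔ 1 = 1/4
(w ↔ ~u) ↔ (u ↔ (u ↔ w)) = 1/2 ↔ 1/4 = 3/4
~((w ↔ ~u) ↔ (u ↔ (u ↔ w))) = ~3/4 = 1/4
u ↔ v = 1/4 ↔ 1/2 = 3/4
(u ↔ v) ∨ w = 3/4 ∨ 1/4 = 3/4
w ↔ w = 1/4 ↔ 1/4 = 1
((u ↔ v) ∨ w) → (w ↔ w) = 3/4 → 1 = 1
~((w ↔ ~u) ↔ (u ↔ (u ↔ w))) ↔ (((u ↔ v) ∨ w) → (w ↔ w)) = 1/4 ↔ 1 = 1/4
~(~((w ↔ ~u) ↔ (u ↔ (u ↔ w))) ↔ (((u ↔ v) ∨ w) → (w ↔ w))) = ~1/4 = 3/4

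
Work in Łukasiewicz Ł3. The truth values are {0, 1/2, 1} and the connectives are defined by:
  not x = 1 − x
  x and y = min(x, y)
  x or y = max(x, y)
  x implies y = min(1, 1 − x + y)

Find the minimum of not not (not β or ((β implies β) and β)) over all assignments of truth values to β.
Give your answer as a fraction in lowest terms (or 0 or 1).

1/2

Take β = 1/2:
not β = not 1/2 = 1/2
β implies β = 1/2 implies 1/2 = 1
(β implies β) and β = 1 and 1/2 = 1/2
not β or ((β implies β) and β) = 1/2 or 1/2 = 1/2
not (not β or ((β implies β) and β)) = not 1/2 = 1/2
not not (not β or ((β implies β) and β)) = not 1/2 = 1/2
No assignment yields a value below 1/2, so this is the minimum.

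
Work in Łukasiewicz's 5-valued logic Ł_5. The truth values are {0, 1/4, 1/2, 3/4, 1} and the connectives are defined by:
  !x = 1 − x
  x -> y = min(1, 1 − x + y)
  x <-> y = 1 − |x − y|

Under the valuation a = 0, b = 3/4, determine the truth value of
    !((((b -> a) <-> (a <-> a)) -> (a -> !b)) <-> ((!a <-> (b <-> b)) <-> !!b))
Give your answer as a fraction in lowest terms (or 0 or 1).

1/4

b -> a = 3/4 -> 0 = 1/4
a <-> a = 0 <-> 0 = 1
(b -> a) <-> (a <-> a) = 1/4 <-> 1 = 1/4
!b = !3/4 = 1/4
a -> !b = 0 -> 1/4 = 1
((b -> a) <-> (a <-> a)) -> (a -> !b) = 1/4 -> 1 = 1
!a = !0 = 1
b <-> b = 3/4 <-> 3/4 = 1
!a <-> (b <-> b) = 1 <-> 1 = 1
!b = !3/4 = 1/4
!!b = !1/4 = 3/4
(!a <-> (b <-> b)) <-> !!b = 1 <-> 3/4 = 3/4
(((b -> a) <-> (a <-> a)) -> (a -> !b)) <-> ((!a <-> (b <-> b)) <-> !!b) = 1 <-> 3/4 = 3/4
!((((b -> a) <-> (a <-> a)) -> (a -> !b)) <-> ((!a <-> (b <-> b)) <-> !!b)) = !3/4 = 1/4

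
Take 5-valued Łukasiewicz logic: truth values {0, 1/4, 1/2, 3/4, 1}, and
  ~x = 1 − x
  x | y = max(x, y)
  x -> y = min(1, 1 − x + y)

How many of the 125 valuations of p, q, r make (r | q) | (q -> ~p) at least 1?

101

value 1: 101 assignments (counts)
value 3/4: 21 assignments
value 1/2: 3 assignments
So 101 of the 125 assignments meet the threshold.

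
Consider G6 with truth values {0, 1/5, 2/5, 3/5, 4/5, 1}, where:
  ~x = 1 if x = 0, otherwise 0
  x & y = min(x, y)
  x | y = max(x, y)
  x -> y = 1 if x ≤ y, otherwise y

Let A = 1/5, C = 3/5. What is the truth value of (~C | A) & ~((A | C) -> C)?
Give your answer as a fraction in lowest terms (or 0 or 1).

~C = ~3/5 = 0
~C | A = 0 | 1/5 = 1/5
A | C = 1/5 | 3/5 = 3/5
(A | C) -> C = 3/5 -> 3/5 = 1
~((A | C) -> C) = ~1 = 0
(~C | A) & ~((A | C) -> C) = 1/5 & 0 = 0

0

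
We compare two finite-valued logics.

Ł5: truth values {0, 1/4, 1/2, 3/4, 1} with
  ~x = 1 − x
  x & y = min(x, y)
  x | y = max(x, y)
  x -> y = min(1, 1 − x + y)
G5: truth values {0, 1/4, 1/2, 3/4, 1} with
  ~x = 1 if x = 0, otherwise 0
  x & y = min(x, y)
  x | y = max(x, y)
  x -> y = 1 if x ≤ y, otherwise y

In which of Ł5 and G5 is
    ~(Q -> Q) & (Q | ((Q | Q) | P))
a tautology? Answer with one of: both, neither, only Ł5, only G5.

neither

In Ł5: at P = 0, Q = 0 the value is 0 — not a tautology.
In G5: at P = 0, Q = 0 the value is 0 — not a tautology.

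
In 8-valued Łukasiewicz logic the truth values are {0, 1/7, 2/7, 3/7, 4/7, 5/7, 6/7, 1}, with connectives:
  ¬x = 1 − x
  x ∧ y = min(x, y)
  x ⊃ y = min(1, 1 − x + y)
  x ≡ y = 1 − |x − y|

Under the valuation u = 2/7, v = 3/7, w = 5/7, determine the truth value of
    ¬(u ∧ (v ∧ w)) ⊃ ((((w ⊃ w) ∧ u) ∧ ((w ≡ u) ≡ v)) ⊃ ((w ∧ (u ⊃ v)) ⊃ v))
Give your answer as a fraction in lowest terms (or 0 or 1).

v ∧ w = 3/7 ∧ 5/7 = 3/7
u ∧ (v ∧ w) = 2/7 ∧ 3/7 = 2/7
¬(u ∧ (v ∧ w)) = ¬2/7 = 5/7
w ⊃ w = 5/7 ⊃ 5/7 = 1
(w ⊃ w) ∧ u = 1 ∧ 2/7 = 2/7
w ≡ u = 5/7 ≡ 2/7 = 4/7
(w ≡ u) ≡ v = 4/7 ≡ 3/7 = 6/7
((w ⊃ w) ∧ u) ∧ ((w ≡ u) ≡ v) = 2/7 ∧ 6/7 = 2/7
u ⊃ v = 2/7 ⊃ 3/7 = 1
w ∧ (u ⊃ v) = 5/7 ∧ 1 = 5/7
(w ∧ (u ⊃ v)) ⊃ v = 5/7 ⊃ 3/7 = 5/7
(((w ⊃ w) ∧ u) ∧ ((w ≡ u) ≡ v)) ⊃ ((w ∧ (u ⊃ v)) ⊃ v) = 2/7 ⊃ 5/7 = 1
¬(u ∧ (v ∧ w)) ⊃ ((((w ⊃ w) ∧ u) ∧ ((w ≡ u) ≡ v)) ⊃ ((w ∧ (u ⊃ v)) ⊃ v)) = 5/7 ⊃ 1 = 1

1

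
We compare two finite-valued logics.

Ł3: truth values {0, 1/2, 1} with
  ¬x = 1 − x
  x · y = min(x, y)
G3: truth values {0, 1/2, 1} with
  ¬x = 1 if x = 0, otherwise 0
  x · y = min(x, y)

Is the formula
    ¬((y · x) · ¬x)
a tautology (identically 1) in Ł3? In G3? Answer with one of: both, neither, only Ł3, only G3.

In Ł3: at x = 1/2, y = 1/2 the value is 1/2 — not a tautology.
In G3: every assignment gives 1 — tautology.

only G3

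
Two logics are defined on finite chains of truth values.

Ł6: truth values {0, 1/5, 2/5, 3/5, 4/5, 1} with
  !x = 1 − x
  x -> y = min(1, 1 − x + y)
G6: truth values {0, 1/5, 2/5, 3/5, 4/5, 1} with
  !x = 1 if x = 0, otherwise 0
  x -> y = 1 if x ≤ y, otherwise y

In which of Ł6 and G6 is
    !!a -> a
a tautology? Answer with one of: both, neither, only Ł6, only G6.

only Ł6

In Ł6: every assignment gives 1 — tautology.
In G6: at a = 1/5 the value is 1/5 — not a tautology.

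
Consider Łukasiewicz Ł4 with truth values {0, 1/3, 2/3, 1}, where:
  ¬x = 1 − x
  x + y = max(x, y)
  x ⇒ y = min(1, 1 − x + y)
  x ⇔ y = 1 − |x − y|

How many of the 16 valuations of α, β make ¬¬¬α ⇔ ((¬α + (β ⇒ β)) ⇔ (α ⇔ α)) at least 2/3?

8

α = 0, β = 0 ↦ 1  ≥
α = 0, β = 1/3 ↦ 1  ≥
α = 0, β = 2/3 ↦ 1  ≥
α = 0, β = 1 ↦ 1  ≥
α = 1/3, β = 0 ↦ 2/3  ≥
α = 1/3, β = 1/3 ↦ 2/3  ≥
α = 1/3, β = 2/3 ↦ 2/3  ≥
α = 1/3, β = 1 ↦ 2/3  ≥
α = 2/3, β = 0 ↦ 1/3  <
α = 2/3, β = 1/3 ↦ 1/3  <
α = 2/3, β = 2/3 ↦ 1/3  <
α = 2/3, β = 1 ↦ 1/3  <
α = 1, β = 0 ↦ 0  <
α = 1, β = 1/3 ↦ 0  <
α = 1, β = 2/3 ↦ 0  <
α = 1, β = 1 ↦ 0  <
So 8 of the 16 assignments meet the threshold.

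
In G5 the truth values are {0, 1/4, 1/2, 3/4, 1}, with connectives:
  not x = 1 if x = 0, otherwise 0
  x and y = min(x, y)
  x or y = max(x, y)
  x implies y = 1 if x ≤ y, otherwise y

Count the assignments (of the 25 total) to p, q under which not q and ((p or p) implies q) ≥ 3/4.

value 1: 1 assignment (counts)
value 0: 24 assignments
So 1 of the 25 assignments meets the threshold.

1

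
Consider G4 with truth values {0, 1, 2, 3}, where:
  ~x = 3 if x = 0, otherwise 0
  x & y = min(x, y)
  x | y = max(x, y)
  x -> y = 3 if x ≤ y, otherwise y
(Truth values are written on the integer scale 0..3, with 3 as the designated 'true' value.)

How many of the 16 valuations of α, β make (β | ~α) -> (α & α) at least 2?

α = 0, β = 0 ↦ 0  <
α = 0, β = 1 ↦ 0  <
α = 0, β = 2 ↦ 0  <
α = 0, β = 3 ↦ 0  <
α = 1, β = 0 ↦ 3  ≥
α = 1, β = 1 ↦ 3  ≥
α = 1, β = 2 ↦ 1  <
α = 1, β = 3 ↦ 1  <
α = 2, β = 0 ↦ 3  ≥
α = 2, β = 1 ↦ 3  ≥
α = 2, β = 2 ↦ 3  ≥
α = 2, β = 3 ↦ 2  ≥
α = 3, β = 0 ↦ 3  ≥
α = 3, β = 1 ↦ 3  ≥
α = 3, β = 2 ↦ 3  ≥
α = 3, β = 3 ↦ 3  ≥
So 10 of the 16 assignments meet the threshold.

10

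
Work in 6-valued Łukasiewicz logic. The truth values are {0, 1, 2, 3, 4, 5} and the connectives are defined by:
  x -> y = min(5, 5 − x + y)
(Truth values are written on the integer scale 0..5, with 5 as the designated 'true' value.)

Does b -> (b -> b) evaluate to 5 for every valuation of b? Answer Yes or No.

b = 0 ↦ 5
b = 1 ↦ 5
b = 2 ↦ 5
b = 3 ↦ 5
b = 4 ↦ 5
b = 5 ↦ 5
Every assignment gives a value ≥ 5.

Yes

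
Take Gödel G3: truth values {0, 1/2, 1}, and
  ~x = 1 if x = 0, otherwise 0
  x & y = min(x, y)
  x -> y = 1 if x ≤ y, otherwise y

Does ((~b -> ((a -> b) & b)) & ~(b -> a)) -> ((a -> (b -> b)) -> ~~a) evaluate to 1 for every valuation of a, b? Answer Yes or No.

Counterexample: take a = 0, b = 1/2.
~b = ~1/2 = 0
a -> b = 0 -> 1/2 = 1
(a -> b) & b = 1 & 1/2 = 1/2
~b -> ((a -> b) & b) = 0 -> 1/2 = 1
b -> a = 1/2 -> 0 = 0
~(b -> a) = ~0 = 1
(~b -> ((a -> b) & b)) & ~(b -> a) = 1 & 1 = 1
b -> b = 1/2 -> 1/2 = 1
a -> (b -> b) = 0 -> 1 = 1
~a = ~0 = 1
~~a = ~1 = 0
(a -> (b -> b)) -> ~~a = 1 -> 0 = 0
((~b -> ((a -> b) & b)) & ~(b -> a)) -> ((a -> (b -> b)) -> ~~a) = 1 -> 0 = 0
This gives 0 ≠ 1.

No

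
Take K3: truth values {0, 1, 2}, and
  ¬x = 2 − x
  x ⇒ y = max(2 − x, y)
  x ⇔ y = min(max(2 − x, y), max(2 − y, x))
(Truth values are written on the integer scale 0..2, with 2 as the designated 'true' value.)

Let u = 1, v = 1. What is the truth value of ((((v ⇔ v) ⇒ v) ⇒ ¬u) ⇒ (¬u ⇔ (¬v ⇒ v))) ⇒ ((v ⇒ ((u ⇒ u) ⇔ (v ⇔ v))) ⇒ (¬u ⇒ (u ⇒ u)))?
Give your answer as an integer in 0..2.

v ⇔ v = 1 ⇔ 1 = 1
(v ⇔ v) ⇒ v = 1 ⇒ 1 = 1
¬u = ¬1 = 1
((v ⇔ v) ⇒ v) ⇒ ¬u = 1 ⇒ 1 = 1
¬u = ¬1 = 1
¬v = ¬1 = 1
¬v ⇒ v = 1 ⇒ 1 = 1
¬u ⇔ (¬v ⇒ v) = 1 ⇔ 1 = 1
(((v ⇔ v) ⇒ v) ⇒ ¬u) ⇒ (¬u ⇔ (¬v ⇒ v)) = 1 ⇒ 1 = 1
u ⇒ u = 1 ⇒ 1 = 1
v ⇔ v = 1 ⇔ 1 = 1
(u ⇒ u) ⇔ (v ⇔ v) = 1 ⇔ 1 = 1
v ⇒ ((u ⇒ u) ⇔ (v ⇔ v)) = 1 ⇒ 1 = 1
¬u = ¬1 = 1
u ⇒ u = 1 ⇒ 1 = 1
¬u ⇒ (u ⇒ u) = 1 ⇒ 1 = 1
(v ⇒ ((u ⇒ u) ⇔ (v ⇔ v))) ⇒ (¬u ⇒ (u ⇒ u)) = 1 ⇒ 1 = 1
((((v ⇔ v) ⇒ v) ⇒ ¬u) ⇒ (¬u ⇔ (¬v ⇒ v))) ⇒ ((v ⇒ ((u ⇒ u) ⇔ (v ⇔ v))) ⇒ (¬u ⇒ (u ⇒ u))) = 1 ⇒ 1 = 1

1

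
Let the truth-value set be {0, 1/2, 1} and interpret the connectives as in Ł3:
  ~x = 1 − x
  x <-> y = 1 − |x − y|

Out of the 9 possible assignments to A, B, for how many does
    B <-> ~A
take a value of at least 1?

A = 0, B = 0 ↦ 0  <
A = 0, B = 1/2 ↦ 1/2  <
A = 0, B = 1 ↦ 1  ≥
A = 1/2, B = 0 ↦ 1/2  <
A = 1/2, B = 1/2 ↦ 1  ≥
A = 1/2, B = 1 ↦ 1/2  <
A = 1, B = 0 ↦ 1  ≥
A = 1, B = 1/2 ↦ 1/2  <
A = 1, B = 1 ↦ 0  <
So 3 of the 9 assignments meet the threshold.

3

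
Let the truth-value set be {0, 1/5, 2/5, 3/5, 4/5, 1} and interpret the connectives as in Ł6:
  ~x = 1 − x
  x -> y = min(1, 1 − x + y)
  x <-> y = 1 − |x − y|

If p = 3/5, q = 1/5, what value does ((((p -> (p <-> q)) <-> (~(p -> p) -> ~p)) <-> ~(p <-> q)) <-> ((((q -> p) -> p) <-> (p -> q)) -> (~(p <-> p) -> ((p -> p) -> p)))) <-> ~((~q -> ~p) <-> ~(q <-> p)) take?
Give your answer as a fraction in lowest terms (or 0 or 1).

4/5

p <-> q = 3/5 <-> 1/5 = 3/5
p -> (p <-> q) = 3/5 -> 3/5 = 1
p -> p = 3/5 -> 3/5 = 1
~(p -> p) = ~1 = 0
~p = ~3/5 = 2/5
~(p -> p) -> ~p = 0 -> 2/5 = 1
(p -> (p <-> q)) <-> (~(p -> p) -> ~p) = 1 <-> 1 = 1
p <-> q = 3/5 <-> 1/5 = 3/5
~(p <-> q) = ~3/5 = 2/5
((p -> (p <-> q)) <-> (~(p -> p) -> ~p)) <-> ~(p <-> q) = 1 <-> 2/5 = 2/5
q -> p = 1/5 -> 3/5 = 1
(q -> p) -> p = 1 -> 3/5 = 3/5
p -> q = 3/5 -> 1/5 = 3/5
((q -> p) -> p) <-> (p -> q) = 3/5 <-> 3/5 = 1
p <-> p = 3/5 <-> 3/5 = 1
~(p <-> p) = ~1 = 0
p -> p = 3/5 -> 3/5 = 1
(p -> p) -> p = 1 -> 3/5 = 3/5
~(p <-> p) -> ((p -> p) -> p) = 0 -> 3/5 = 1
(((q -> p) -> p) <-> (p -> q)) -> (~(p <-> p) -> ((p -> p) -> p)) = 1 -> 1 = 1
(((p -> (p <-> q)) <-> (~(p -> p) -> ~p)) <-> ~(p <-> q)) <-> ((((q -> p) -> p) <-> (p -> q)) -> (~(p <-> p) -> ((p -> p) -> p))) = 2/5 <-> 1 = 2/5
~q = ~1/5 = 4/5
~p = ~3/5 = 2/5
~q -> ~p = 4/5 -> 2/5 = 3/5
q <-> p = 1/5 <-> 3/5 = 3/5
~(q <-> p) = ~3/5 = 2/5
(~q -> ~p) <-> ~(q <-> p) = 3/5 <-> 2/5 = 4/5
~((~q -> ~p) <-> ~(q <-> p)) = ~4/5 = 1/5
((((p -> (p <-> q)) <-> (~(p -> p) -> ~p)) <-> ~(p <-> q)) <-> ((((q -> p) -> p) <-> (p -> q)) -> (~(p <-> p) -> ((p -> p) -> p)))) <-> ~((~q -> ~p) <-> ~(q <-> p)) = 2/5 <-> 1/5 = 4/5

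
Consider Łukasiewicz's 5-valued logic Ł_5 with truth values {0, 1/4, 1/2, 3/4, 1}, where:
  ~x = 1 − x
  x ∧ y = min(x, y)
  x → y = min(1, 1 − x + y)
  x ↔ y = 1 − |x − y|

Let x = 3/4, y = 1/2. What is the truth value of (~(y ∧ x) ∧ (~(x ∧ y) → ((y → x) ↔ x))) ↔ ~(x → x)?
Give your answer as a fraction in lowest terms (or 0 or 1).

1/2

y ∧ x = 1/2 ∧ 3/4 = 1/2
~(y ∧ x) = ~1/2 = 1/2
x ∧ y = 3/4 ∧ 1/2 = 1/2
~(x ∧ y) = ~1/2 = 1/2
y → x = 1/2 → 3/4 = 1
(y → x) ↔ x = 1 ↔ 3/4 = 3/4
~(x ∧ y) → ((y → x) ↔ x) = 1/2 → 3/4 = 1
~(y ∧ x) ∧ (~(x ∧ y) → ((y → x) ↔ x)) = 1/2 ∧ 1 = 1/2
x → x = 3/4 → 3/4 = 1
~(x → x) = ~1 = 0
(~(y ∧ x) ∧ (~(x ∧ y) → ((y → x) ↔ x))) ↔ ~(x → x) = 1/2 ↔ 0 = 1/2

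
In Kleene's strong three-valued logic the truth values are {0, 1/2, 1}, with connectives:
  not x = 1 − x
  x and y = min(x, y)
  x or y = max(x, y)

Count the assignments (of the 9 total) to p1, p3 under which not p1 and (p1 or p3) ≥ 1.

p1 = 0, p3 = 0 ↦ 0  <
p1 = 0, p3 = 1/2 ↦ 1/2  <
p1 = 0, p3 = 1 ↦ 1  ≥
p1 = 1/2, p3 = 0 ↦ 1/2  <
p1 = 1/2, p3 = 1/2 ↦ 1/2  <
p1 = 1/2, p3 = 1 ↦ 1/2  <
p1 = 1, p3 = 0 ↦ 0  <
p1 = 1, p3 = 1/2 ↦ 0  <
p1 = 1, p3 = 1 ↦ 0  <
So 1 of the 9 assignments meets the threshold.

1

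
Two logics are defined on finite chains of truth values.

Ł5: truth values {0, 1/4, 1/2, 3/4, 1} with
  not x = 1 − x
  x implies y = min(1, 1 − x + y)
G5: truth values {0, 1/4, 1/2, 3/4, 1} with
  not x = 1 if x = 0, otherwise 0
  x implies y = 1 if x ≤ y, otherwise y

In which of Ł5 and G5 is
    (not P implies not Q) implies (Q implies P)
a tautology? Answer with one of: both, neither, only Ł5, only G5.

only Ł5

In Ł5: every assignment gives 1 — tautology.
In G5: at P = 1/4, Q = 1/2 the value is 1/4 — not a tautology.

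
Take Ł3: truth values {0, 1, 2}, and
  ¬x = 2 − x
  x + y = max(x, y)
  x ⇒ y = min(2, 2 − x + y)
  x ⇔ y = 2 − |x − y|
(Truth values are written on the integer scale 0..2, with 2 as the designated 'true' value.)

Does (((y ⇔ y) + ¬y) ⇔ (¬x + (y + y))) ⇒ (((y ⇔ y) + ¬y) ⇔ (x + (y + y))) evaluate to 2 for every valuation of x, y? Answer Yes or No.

No

Counterexample: take x = 0, y = 0.
y ⇔ y = 0 ⇔ 0 = 2
¬y = ¬0 = 2
(y ⇔ y) + ¬y = 2 + 2 = 2
¬x = ¬0 = 2
y + y = 0 + 0 = 0
¬x + (y + y) = 2 + 0 = 2
((y ⇔ y) + ¬y) ⇔ (¬x + (y + y)) = 2 ⇔ 2 = 2
y ⇔ y = 0 ⇔ 0 = 2
¬y = ¬0 = 2
(y ⇔ y) + ¬y = 2 + 2 = 2
y + y = 0 + 0 = 0
x + (y + y) = 0 + 0 = 0
((y ⇔ y) + ¬y) ⇔ (x + (y + y)) = 2 ⇔ 0 = 0
(((y ⇔ y) + ¬y) ⇔ (¬x + (y + y))) ⇒ (((y ⇔ y) + ¬y) ⇔ (x + (y + y))) = 2 ⇒ 0 = 0
This gives 0 ≠ 2.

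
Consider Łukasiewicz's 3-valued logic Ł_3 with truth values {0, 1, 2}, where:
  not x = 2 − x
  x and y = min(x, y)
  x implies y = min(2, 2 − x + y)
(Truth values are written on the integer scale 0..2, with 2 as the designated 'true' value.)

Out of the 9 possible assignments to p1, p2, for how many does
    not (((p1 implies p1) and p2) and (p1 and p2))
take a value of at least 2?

p1 = 0, p2 = 0 ↦ 2  ≥
p1 = 0, p2 = 1 ↦ 2  ≥
p1 = 0, p2 = 2 ↦ 2  ≥
p1 = 1, p2 = 0 ↦ 2  ≥
p1 = 1, p2 = 1 ↦ 1  <
p1 = 1, p2 = 2 ↦ 1  <
p1 = 2, p2 = 0 ↦ 2  ≥
p1 = 2, p2 = 1 ↦ 1  <
p1 = 2, p2 = 2 ↦ 0  <
So 5 of the 9 assignments meet the threshold.

5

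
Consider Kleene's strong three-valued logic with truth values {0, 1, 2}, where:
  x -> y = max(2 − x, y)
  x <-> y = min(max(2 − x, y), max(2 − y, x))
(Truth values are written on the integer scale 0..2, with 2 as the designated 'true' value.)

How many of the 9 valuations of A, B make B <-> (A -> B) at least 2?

A = 0, B = 0 ↦ 0  <
A = 0, B = 1 ↦ 1  <
A = 0, B = 2 ↦ 2  ≥
A = 1, B = 0 ↦ 1  <
A = 1, B = 1 ↦ 1  <
A = 1, B = 2 ↦ 2  ≥
A = 2, B = 0 ↦ 2  ≥
A = 2, B = 1 ↦ 1  <
A = 2, B = 2 ↦ 2  ≥
So 4 of the 9 assignments meet the threshold.

4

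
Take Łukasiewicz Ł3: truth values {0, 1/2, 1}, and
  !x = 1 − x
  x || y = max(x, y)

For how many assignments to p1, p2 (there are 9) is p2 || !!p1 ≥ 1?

5

p1 = 0, p2 = 0 ↦ 0  <
p1 = 0, p2 = 1/2 ↦ 1/2  <
p1 = 0, p2 = 1 ↦ 1  ≥
p1 = 1/2, p2 = 0 ↦ 1/2  <
p1 = 1/2, p2 = 1/2 ↦ 1/2  <
p1 = 1/2, p2 = 1 ↦ 1  ≥
p1 = 1, p2 = 0 ↦ 1  ≥
p1 = 1, p2 = 1/2 ↦ 1  ≥
p1 = 1, p2 = 1 ↦ 1  ≥
So 5 of the 9 assignments meet the threshold.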